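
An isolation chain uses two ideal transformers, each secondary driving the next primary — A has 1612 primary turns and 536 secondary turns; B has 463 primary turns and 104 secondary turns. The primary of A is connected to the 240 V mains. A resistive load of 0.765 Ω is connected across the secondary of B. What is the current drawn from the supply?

After A: V = 240.00 × 536/1612 = 79.801 V.
After B: V = 79.801 × 104/463 = 17.925 V.
I_load = 17.925/0.765 = 23.432 A, so P_out = 17.925 × 23.432 = 420.02 W.
All ideal ⇒ P_in = P_out, so I_supply = 420.02/240 = 1.75 A.

I_supply ≈ 1.75 A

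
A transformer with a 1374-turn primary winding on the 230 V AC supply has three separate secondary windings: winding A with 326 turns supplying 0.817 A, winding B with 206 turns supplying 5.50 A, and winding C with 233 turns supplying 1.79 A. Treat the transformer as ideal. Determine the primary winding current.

I_p ≈ 1.32 A

V_A = 230 × 326/1374 = 54.571 V; V_B = 230 × 206/1374 = 34.483 V; V_C = 230 × 233/1374 = 39.003 V.
P_out = V_A I_A + V_B I_B + V_C I_C = 54.571×0.817 + 34.483×5.50 + 39.003×1.79 = 44.584 + 189.66 + 69.815 = 304.06 W.
Ideal ⇒ P_in = P_out, so I_p = P_out/V_p = 304.06/230 = 1.32 A.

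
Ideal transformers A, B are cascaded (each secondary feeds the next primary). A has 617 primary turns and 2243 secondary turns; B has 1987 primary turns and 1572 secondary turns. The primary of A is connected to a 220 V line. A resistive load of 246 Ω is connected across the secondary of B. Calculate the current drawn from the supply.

I_supply ≈ 7.40 A

Secondary of A: V = 220.00 × 2243/617 = 799.77 V.
Secondary of B: V = 799.77 × 1572/1987 = 632.73 V.
I_load = 632.73/246 = 2.5721 A, so P_out = 632.73 × 2.5721 = 1627.5 W.
All ideal ⇒ P_in = P_out, so I_supply = 1627.5/220 = 7.40 A.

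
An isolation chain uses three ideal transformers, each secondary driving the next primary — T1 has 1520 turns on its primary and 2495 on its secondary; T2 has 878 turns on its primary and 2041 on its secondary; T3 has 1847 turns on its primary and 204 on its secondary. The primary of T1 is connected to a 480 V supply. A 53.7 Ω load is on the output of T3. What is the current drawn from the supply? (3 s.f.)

I_supply ≈ 1.59 A

After T1: V = 480.00 × 2495/1520 = 787.89 V.
After T2: V = 787.89 × 2041/878 = 1831.5 V.
After T3: V = 1831.5 × 204/1847 = 202.29 V.
I_load = 202.29/53.7 = 3.7671 A, so P_out = 202.29 × 3.7671 = 762.05 W.
All ideal ⇒ P_in = P_out, so I_supply = 762.05/480 = 1.59 A.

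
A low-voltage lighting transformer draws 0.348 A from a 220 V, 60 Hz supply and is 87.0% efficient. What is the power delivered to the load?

P_in = V_in I_in = 220 × 0.348 = 76.560 W.
P_out = η P_in = 0.870 × 76.560 = 66.6 W.

P_out ≈ 66.6 W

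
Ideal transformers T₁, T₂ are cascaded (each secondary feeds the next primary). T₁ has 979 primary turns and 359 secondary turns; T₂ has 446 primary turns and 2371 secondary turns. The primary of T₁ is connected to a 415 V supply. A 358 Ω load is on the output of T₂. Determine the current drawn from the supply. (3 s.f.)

I_supply ≈ 4.41 A

After T₁: V = 415.00 × 359/979 = 152.18 V.
After T₂: V = 152.18 × 2371/446 = 809.01 V.
I_load = 809.01/358 = 2.2598 A, so P_out = 809.01 × 2.2598 = 1828.2 W.
All ideal ⇒ P_in = P_out, so I_supply = 1828.2/415 = 4.41 A.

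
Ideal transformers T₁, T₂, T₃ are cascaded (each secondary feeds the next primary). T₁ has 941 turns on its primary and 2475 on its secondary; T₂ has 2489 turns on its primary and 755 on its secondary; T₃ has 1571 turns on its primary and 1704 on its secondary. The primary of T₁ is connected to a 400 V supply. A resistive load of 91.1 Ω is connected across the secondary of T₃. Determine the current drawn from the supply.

I_supply ≈ 3.29 A

Secondary of T₁: V = 400.00 × 2475/941 = 1052.1 V.
Secondary of T₂: V = 1052.1 × 755/2489 = 319.13 V.
Secondary of T₃: V = 319.13 × 1704/1571 = 346.15 V.
I_load = 346.15/91.1 = 3.7996 A, so P_out = 346.15 × 3.7996 = 1315.2 W.
All ideal ⇒ P_in = P_out, so I_supply = 1315.2/400 = 3.29 A.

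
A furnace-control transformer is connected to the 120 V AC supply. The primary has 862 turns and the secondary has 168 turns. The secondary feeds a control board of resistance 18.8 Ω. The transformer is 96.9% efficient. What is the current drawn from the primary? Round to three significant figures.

V_s = 120 × 168/862 = 23.387 V.
I_s = V_s/R = 23.387/18.8 = 1.2440 A.
P_out = V_s I_s = 23.387 × 1.2440 = 29.094 W.
P_in = P_out/η = 29.094/0.969 = 30.025 W.
I_p = P_in/V_p = 30.025/120 = 0.250 A.

I_p ≈ 0.250 A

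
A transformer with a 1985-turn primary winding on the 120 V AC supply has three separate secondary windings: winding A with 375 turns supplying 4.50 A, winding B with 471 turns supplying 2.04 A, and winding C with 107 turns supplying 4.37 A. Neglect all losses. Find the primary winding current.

V_A = 120 × 375/1985 = 22.670 V; V_B = 120 × 471/1985 = 28.474 V; V_C = 120 × 107/1985 = 6.4685 V.
P_out = V_A I_A + V_B I_B + V_C I_C = 22.670×4.50 + 28.474×2.04 + 6.4685×4.37 = 102.02 + 58.086 + 28.267 = 188.37 W.
Ideal ⇒ P_in = P_out, so I_p = P_out/V_p = 188.37/120 = 1.57 A.

I_p ≈ 1.57 A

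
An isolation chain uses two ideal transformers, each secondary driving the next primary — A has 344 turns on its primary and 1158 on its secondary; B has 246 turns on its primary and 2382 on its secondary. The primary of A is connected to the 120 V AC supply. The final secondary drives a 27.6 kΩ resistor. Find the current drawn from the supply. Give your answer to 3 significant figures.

Secondary of A: V = 120.00 × 1158/344 = 403.95 V.
Secondary of B: V = 403.95 × 2382/246 = 3911.5 V.
I_load = 3911.5/27600 = 0.14172 A, so P_out = 3911.5 × 0.14172 = 554.33 W.
All ideal ⇒ P_in = P_out, so I_supply = 554.33/120 = 4.62 A.

I_supply ≈ 4.62 A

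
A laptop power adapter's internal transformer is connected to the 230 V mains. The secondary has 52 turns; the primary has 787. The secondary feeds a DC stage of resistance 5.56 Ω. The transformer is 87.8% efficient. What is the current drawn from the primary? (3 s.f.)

I_p ≈ 0.206 A

V_s = 230 × 52/787 = 15.197 V.
I_s = V_s/R = 15.197/5.56 = 2.7333 A.
P_out = V_s I_s = 15.197 × 2.7333 = 41.537 W.
P_in = P_out/η = 41.537/0.878 = 47.309 W.
I_p = P_in/V_p = 47.309/230 = 0.206 A.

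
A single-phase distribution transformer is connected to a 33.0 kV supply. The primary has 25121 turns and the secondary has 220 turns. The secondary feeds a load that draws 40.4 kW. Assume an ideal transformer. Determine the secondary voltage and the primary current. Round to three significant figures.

V_s = V_p × N_s/N_p = 33000 × 220/25121 = 289.00 V.
I_s = P/V_s = 40400/289.00 = 139.79 A.
I_p = I_s × N_s/N_p = 139.79 × 220/25121 = 1.22 A.

V_s ≈ 289 V, I_p ≈ 1.22 A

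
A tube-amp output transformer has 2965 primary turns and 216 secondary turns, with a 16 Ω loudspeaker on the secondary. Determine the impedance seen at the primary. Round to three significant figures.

Z_p = (N_p/N_s)² × Z_s = (2965/216)² × 16 = 3010 Ω.

Z_p ≈ 3010 Ω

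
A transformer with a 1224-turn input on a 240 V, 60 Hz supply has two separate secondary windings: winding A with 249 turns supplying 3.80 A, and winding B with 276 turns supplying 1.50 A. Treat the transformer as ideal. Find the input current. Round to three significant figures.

I_in ≈ 1.11 A

V_A = 240 × 249/1224 = 48.824 V; V_B = 240 × 276/1224 = 54.118 V.
P_out = V_A I_A + V_B I_B = 48.824×3.80 + 54.118×1.50 = 185.53 + 81.176 = 266.71 W.
Ideal ⇒ P_in = P_out, so I_in = P_out/V_in = 266.71/240 = 1.11 A.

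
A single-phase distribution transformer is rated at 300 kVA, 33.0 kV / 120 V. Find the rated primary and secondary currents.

I_p = S/V_p = 300000/33000 = 9.09 A.
I_s = S/V_s = 300000/120 = 2500 A.

I_p ≈ 9.09 A, I_s ≈ 2500 A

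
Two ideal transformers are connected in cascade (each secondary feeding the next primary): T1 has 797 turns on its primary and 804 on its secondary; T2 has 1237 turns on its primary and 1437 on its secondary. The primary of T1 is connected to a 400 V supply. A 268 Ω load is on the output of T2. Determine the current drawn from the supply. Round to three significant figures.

After T1: V = 400.00 × 804/797 = 403.51 V.
After T2: V = 403.51 × 1437/1237 = 468.75 V.
I_load = 468.75/268 = 1.7491 A, so P_out = 468.75 × 1.7491 = 819.89 W.
All ideal ⇒ P_in = P_out, so I_supply = 819.89/400 = 2.05 A.

I_supply ≈ 2.05 A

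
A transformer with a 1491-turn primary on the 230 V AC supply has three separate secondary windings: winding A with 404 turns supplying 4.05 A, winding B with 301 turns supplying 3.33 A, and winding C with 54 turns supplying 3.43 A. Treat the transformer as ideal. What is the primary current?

V_A = 230 × 404/1491 = 62.321 V; V_B = 230 × 301/1491 = 46.432 V; V_C = 230 × 54/1491 = 8.3300 V.
P_out = V_A I_A + V_B I_B + V_C I_C = 62.321×4.05 + 46.432×3.33 + 8.3300×3.43 = 252.40 + 154.62 + 28.572 = 435.59 W.
Ideal ⇒ P_in = P_out, so I_p = P_out/V_p = 435.59/230 = 1.89 A.

I_p ≈ 1.89 A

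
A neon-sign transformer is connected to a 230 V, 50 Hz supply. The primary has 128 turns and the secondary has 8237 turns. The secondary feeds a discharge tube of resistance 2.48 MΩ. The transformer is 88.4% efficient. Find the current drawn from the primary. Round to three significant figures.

I_p ≈ 0.434 A

V_s = 230 × 8237/128 = 14801 V.
I_s = V_s/R = 14801/(2.48×10^6) = 0.0059681 A.
P_out = V_s I_s = 14801 × 0.0059681 = 88.333 W.
P_in = P_out/η = 88.333/0.884 = 99.924 W.
I_p = P_in/V_p = 99.924/230 = 0.434 A.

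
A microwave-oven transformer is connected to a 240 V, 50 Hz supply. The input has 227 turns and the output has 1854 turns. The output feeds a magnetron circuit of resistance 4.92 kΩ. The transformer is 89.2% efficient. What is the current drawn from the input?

I_in ≈ 3.65 A

V_out = 240 × 1854/227 = 1960.2 V.
I_out = V_out/R = 1960.2/4920 = 0.39841 A.
P_out = V_out I_out = 1960.2 × 0.39841 = 780.95 W.
P_in = P_out/η = 780.95/0.892 = 875.51 W.
I_in = P_in/V_in = 875.51/240 = 3.65 A.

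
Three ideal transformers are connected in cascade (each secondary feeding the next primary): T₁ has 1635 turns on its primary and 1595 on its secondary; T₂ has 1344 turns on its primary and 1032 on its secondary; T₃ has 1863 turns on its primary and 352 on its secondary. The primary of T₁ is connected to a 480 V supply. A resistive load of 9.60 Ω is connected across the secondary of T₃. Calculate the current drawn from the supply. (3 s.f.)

Secondary of T₁: V = 480.00 × 1595/1635 = 468.26 V.
Secondary of T₂: V = 468.26 × 1032/1344 = 359.55 V.
Secondary of T₃: V = 359.55 × 352/1863 = 67.935 V.
I_load = 67.935/9.60 = 7.0766 A, so P_out = 67.935 × 7.0766 = 480.75 W.
All ideal ⇒ P_in = P_out, so I_supply = 480.75/480 = 1.00 A.

I_supply ≈ 1.00 A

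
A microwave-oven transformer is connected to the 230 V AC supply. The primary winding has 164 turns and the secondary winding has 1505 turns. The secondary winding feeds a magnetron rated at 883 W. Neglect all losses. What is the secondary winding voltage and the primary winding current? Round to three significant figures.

V_s ≈ 2110 V, I_p ≈ 3.84 A

V_s = V_p × N_s/N_p = 230 × 1505/164 = 2110.7 V.
I_s = P/V_s = 883/2110.7 = 0.41835 A.
I_p = I_s × N_s/N_p = 0.41835 × 1505/164 = 3.84 A.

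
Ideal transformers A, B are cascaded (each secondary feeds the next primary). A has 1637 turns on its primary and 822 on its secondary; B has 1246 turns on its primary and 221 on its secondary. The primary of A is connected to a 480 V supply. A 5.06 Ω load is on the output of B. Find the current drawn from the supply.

I_supply ≈ 0.752 A

After A: V = 480.00 × 822/1637 = 241.03 V.
After B: V = 241.03 × 221/1246 = 42.750 V.
I_load = 42.750/5.06 = 8.4487 A, so P_out = 42.750 × 8.4487 = 361.18 W.
All ideal ⇒ P_in = P_out, so I_supply = 361.18/480 = 0.752 A.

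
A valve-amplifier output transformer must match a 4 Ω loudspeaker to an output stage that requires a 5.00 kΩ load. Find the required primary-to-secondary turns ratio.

Z_p/Z_s = (N_p/N_s)², so N_p/N_s = √(5000/4) = √1250 = 35.4.

N_p/N_s ≈ 35.4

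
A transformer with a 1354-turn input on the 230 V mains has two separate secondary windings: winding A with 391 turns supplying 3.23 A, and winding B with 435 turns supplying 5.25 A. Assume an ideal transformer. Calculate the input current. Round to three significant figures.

I_in ≈ 2.62 A

V_A = 230 × 391/1354 = 66.418 V; V_B = 230 × 435/1354 = 73.892 V.
P_out = V_A I_A + V_B I_B = 66.418×3.23 + 73.892×5.25 = 214.53 + 387.93 = 602.46 W.
Ideal ⇒ P_in = P_out, so I_in = P_out/V_in = 602.46/230 = 2.62 A.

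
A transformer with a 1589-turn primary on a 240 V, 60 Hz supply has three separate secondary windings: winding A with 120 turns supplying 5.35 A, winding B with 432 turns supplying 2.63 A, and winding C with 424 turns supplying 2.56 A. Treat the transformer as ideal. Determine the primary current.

V_A = 240 × 120/1589 = 18.125 V; V_B = 240 × 432/1589 = 65.249 V; V_C = 240 × 424/1589 = 64.040 V.
P_out = V_A I_A + V_B I_B + V_C I_C = 18.125×5.35 + 65.249×2.63 + 64.040×2.56 = 96.967 + 171.60 + 163.94 = 432.51 W.
Ideal ⇒ P_in = P_out, so I_p = P_out/V_p = 432.51/240 = 1.80 A.

I_p ≈ 1.80 A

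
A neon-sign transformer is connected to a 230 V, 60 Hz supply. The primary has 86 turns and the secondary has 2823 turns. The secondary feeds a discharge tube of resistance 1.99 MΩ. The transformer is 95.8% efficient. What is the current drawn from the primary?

I_p ≈ 0.130 A

V_s = 230 × 2823/86 = 7549.9 V.
I_s = V_s/R = 7549.9/(1.99×10^6) = 0.0037939 A.
P_out = V_s I_s = 7549.9 × 0.0037939 = 28.644 W.
P_in = P_out/η = 28.644/0.958 = 29.899 W.
I_p = P_in/V_p = 29.899/230 = 0.130 A.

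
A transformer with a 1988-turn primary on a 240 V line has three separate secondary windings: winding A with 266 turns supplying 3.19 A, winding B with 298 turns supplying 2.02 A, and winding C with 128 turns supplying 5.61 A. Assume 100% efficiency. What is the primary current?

V_A = 240 × 266/1988 = 32.113 V; V_B = 240 × 298/1988 = 35.976 V; V_C = 240 × 128/1988 = 15.453 V.
P_out = V_A I_A + V_B I_B + V_C I_C = 32.113×3.19 + 35.976×2.02 + 15.453×5.61 = 102.44 + 72.671 + 86.690 = 261.80 W.
Ideal ⇒ P_in = P_out, so I_p = P_out/V_p = 261.80/240 = 1.09 A.

I_p ≈ 1.09 A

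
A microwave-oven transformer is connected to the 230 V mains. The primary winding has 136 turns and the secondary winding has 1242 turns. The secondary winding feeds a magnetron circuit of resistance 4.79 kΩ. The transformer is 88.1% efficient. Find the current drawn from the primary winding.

V_s = 230 × 1242/136 = 2100.4 V.
I_s = V_s/R = 2100.4/4790 = 0.43851 A.
P_out = V_s I_s = 2100.4 × 0.43851 = 921.05 W.
P_in = P_out/η = 921.05/0.881 = 1045.5 W.
I_p = P_in/V_p = 1045.5/230 = 4.55 A.

I_p ≈ 4.55 A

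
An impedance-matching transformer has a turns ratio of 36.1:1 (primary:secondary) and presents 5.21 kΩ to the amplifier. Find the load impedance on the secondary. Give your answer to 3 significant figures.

Z_s = Z_p/(N_p/N_s)² = 5210/36.1² = 4.00 Ω.

Z_s ≈ 4.00 Ω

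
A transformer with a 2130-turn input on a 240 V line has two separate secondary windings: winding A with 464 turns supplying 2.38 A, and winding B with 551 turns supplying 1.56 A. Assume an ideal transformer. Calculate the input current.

V_A = 240 × 464/2130 = 52.282 V; V_B = 240 × 551/2130 = 62.085 V.
P_out = V_A I_A + V_B I_B = 52.282×2.38 + 62.085×1.56 = 124.43 + 96.852 = 221.28 W.
Ideal ⇒ P_in = P_out, so I_in = P_out/V_in = 221.28/240 = 0.922 A.

I_in ≈ 0.922 A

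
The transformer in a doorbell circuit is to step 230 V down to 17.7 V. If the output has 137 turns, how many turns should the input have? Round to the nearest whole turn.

N_in = 1780 turns

N_in/N_out = V_in/V_out, so N_in = 137 × 230/17.7 = 1780.2 ≈ 1780 turns.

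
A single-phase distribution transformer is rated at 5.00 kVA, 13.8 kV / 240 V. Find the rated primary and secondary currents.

I_p = S/V_p = 5000/13800 = 0.362 A.
I_s = S/V_s = 5000/240 = 20.8 A.

I_p ≈ 0.362 A, I_s ≈ 20.8 A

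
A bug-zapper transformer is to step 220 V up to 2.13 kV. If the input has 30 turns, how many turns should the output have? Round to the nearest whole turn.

N_out = 290 turns

N_out/N_in = V_out/V_in, so N_out = 30 × 2130/220 = 290.5 ≈ 290 turns.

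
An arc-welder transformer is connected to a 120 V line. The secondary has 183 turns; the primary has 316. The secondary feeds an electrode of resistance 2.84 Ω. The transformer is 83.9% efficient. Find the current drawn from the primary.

V_s = 120 × 183/316 = 69.494 V.
I_s = V_s/R = 69.494/2.84 = 24.470 A.
P_out = V_s I_s = 69.494 × 24.470 = 1700.5 W.
P_in = P_out/η = 1700.5/0.839 = 2026.8 W.
I_p = P_in/V_p = 2026.8/120 = 16.9 A.

I_p ≈ 16.9 A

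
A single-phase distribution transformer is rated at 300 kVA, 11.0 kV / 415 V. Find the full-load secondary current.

I_s = S/V_s = 300000/415 = 723 A.

I_s ≈ 723 A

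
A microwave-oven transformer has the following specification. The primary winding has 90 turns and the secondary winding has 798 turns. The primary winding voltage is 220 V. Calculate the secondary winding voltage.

V_s/V_p = N_s/N_p, so V_s = 220 × 798/90 = 1950 V.

V_s ≈ 1950 V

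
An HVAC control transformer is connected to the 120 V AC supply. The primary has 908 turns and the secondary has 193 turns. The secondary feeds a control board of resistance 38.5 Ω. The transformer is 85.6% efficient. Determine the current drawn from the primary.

V_s = 120 × 193/908 = 25.507 V.
I_s = V_s/R = 25.507/38.5 = 0.66251 A.
P_out = V_s I_s = 25.507 × 0.66251 = 16.898 W.
P_in = P_out/η = 16.898/0.856 = 19.741 W.
I_p = P_in/V_p = 19.741/120 = 0.165 A.

I_p ≈ 0.165 A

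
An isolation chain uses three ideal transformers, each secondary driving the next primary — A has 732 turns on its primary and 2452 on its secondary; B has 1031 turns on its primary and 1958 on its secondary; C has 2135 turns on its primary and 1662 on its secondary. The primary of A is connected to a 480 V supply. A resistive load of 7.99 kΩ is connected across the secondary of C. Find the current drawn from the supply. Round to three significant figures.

Secondary of A: V = 480.00 × 2452/732 = 1607.9 V.
Secondary of B: V = 1607.9 × 1958/1031 = 3053.5 V.
Secondary of C: V = 3053.5 × 1662/2135 = 2377.0 V.
I_load = 2377.0/7990 = 0.29750 A, so P_out = 2377.0 × 0.29750 = 707.18 W.
All ideal ⇒ P_in = P_out, so I_supply = 707.18/480 = 1.47 A.

I_supply ≈ 1.47 A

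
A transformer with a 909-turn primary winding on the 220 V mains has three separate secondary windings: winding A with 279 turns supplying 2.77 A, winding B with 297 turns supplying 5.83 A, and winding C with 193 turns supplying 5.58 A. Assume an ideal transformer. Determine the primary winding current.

I_p ≈ 3.94 A

V_A = 220 × 279/909 = 67.525 V; V_B = 220 × 297/909 = 71.881 V; V_C = 220 × 193/909 = 46.711 V.
P_out = V_A I_A + V_B I_B + V_C I_C = 67.525×2.77 + 71.881×5.83 + 46.711×5.58 = 187.04 + 419.07 + 260.65 = 866.76 W.
Ideal ⇒ P_in = P_out, so I_p = P_out/V_p = 866.76/220 = 3.94 A.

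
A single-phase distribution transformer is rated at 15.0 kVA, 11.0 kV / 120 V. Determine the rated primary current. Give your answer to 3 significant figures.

I_p = S/V_p = 15000/11000 = 1.36 A.

I_p ≈ 1.36 A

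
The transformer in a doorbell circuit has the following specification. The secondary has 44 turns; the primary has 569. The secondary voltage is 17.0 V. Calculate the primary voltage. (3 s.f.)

V_p ≈ 220 V

V_p/V_s = N_p/N_s, so V_p = 17.0 × 569/44 = 220 V.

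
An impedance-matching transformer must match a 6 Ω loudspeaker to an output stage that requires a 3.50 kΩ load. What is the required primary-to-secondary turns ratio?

N_p/N_s ≈ 24.2

Z_p/Z_s = (N_p/N_s)², so N_p/N_s = √(3500/6) = √583 = 24.2.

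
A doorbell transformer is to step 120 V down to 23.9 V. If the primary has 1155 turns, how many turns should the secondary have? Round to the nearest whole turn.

N_s = 230 turns

N_s/N_p = V_s/V_p, so N_s = 1155 × 23.9/120 = 230.0 ≈ 230 turns.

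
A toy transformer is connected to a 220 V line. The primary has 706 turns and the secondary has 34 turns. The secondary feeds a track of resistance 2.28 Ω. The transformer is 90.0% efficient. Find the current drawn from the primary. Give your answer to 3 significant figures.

V_s = 220 × 34/706 = 10.595 V.
I_s = V_s/R = 10.595/2.28 = 4.6469 A.
P_out = V_s I_s = 10.595 × 4.6469 = 49.233 W.
P_in = P_out/η = 49.233/0.900 = 54.704 W.
I_p = P_in/V_p = 54.704/220 = 0.249 A.

I_p ≈ 0.249 A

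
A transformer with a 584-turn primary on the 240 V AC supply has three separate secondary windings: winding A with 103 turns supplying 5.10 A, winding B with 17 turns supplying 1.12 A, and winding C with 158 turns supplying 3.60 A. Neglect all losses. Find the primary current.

I_p ≈ 1.91 A

V_A = 240 × 103/584 = 42.329 V; V_B = 240 × 17/584 = 6.9863 V; V_C = 240 × 158/584 = 64.932 V.
P_out = V_A I_A + V_B I_B + V_C I_C = 42.329×5.10 + 6.9863×1.12 + 64.932×3.60 = 215.88 + 7.8247 + 233.75 = 457.45 W.
Ideal ⇒ P_in = P_out, so I_p = P_out/V_p = 457.45/240 = 1.91 A.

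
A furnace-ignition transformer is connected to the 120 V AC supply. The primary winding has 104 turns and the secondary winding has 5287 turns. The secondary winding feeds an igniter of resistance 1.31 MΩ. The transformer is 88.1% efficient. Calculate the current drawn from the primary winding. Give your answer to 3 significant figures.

V_s = 120 × 5287/104 = 6100.4 V.
I_s = V_s/R = 6100.4/(1.31×10^6) = 0.0046568 A.
P_out = V_s I_s = 6100.4 × 0.0046568 = 28.408 W.
P_in = P_out/η = 28.408/0.881 = 32.245 W.
I_p = P_in/V_p = 32.245/120 = 0.269 A.

I_p ≈ 0.269 A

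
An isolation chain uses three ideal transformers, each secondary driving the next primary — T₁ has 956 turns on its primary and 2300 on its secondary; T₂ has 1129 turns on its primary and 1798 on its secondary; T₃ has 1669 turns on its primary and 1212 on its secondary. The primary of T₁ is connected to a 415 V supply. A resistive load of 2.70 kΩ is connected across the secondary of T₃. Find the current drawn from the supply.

After T₁: V = 415.00 × 2300/956 = 998.43 V.
After T₂: V = 998.43 × 1798/1129 = 1590.1 V.
After T₃: V = 1590.1 × 1212/1669 = 1154.7 V.
I_load = 1154.7/2700 = 0.42766 A, so P_out = 1154.7 × 0.42766 = 493.81 W.
All ideal ⇒ P_in = P_out, so I_supply = 493.81/415 = 1.19 A.

I_supply ≈ 1.19 A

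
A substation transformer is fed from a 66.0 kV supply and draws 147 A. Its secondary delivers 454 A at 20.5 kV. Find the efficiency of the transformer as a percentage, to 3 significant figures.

η ≈ 95.9%

P_in = 66000 × 147 = 9.70200×10^6 W.
P_out = 20500 × 454 = 9.30700×10^6 W.
η = P_out/P_in = 9.30700×10^6/(9.70200×10^6) = 0.959.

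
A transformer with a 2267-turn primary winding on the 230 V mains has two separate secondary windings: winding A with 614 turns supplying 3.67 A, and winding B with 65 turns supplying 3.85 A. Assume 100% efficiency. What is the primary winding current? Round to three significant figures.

I_p ≈ 1.10 A

V_A = 230 × 614/2267 = 62.294 V; V_B = 230 × 65/2267 = 6.5946 V.
P_out = V_A I_A + V_B I_B = 62.294×3.67 + 6.5946×3.85 = 228.62 + 25.389 = 254.01 W.
Ideal ⇒ P_in = P_out, so I_p = P_out/V_p = 254.01/230 = 1.10 A.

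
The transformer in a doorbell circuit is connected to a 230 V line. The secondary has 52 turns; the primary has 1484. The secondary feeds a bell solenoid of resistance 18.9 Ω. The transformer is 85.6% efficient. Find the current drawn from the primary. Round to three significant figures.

V_s = 230 × 52/1484 = 8.0593 V.
I_s = V_s/R = 8.0593/18.9 = 0.42642 A.
P_out = V_s I_s = 8.0593 × 0.42642 = 3.4366 W.
P_in = P_out/η = 3.4366/0.856 = 4.0148 W.
I_p = P_in/V_p = 4.0148/230 = 0.0175 A.

I_p ≈ 0.0175 A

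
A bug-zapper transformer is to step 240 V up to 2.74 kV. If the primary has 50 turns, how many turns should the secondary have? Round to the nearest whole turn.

N_s = 571 turns

N_s/N_p = V_s/V_p, so N_s = 50 × 2740/240 = 570.8 ≈ 571 turns.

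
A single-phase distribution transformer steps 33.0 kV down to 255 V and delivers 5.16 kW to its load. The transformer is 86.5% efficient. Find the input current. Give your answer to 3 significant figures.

I_in ≈ 0.181 A

P_in = P_out/η = 5160/0.865 = 5965.3 W.
I_in = P_in/V_in = 5965.3/33000 = 0.181 A.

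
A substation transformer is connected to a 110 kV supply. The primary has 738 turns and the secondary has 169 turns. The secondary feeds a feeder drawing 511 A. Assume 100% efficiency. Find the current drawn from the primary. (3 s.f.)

For an ideal transformer I_p N_p = I_s N_s, so I_p = 511 × 169/738 = 117 A.

I_p ≈ 117 A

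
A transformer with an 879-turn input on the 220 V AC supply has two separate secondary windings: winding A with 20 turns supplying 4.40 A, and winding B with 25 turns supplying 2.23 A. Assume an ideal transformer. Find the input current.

I_in ≈ 0.164 A

V_A = 220 × 20/879 = 5.0057 V; V_B = 220 × 25/879 = 6.2571 V.
P_out = V_A I_A + V_B I_B = 5.0057×4.40 + 6.2571×2.23 = 22.025 + 13.953 = 35.978 W.
Ideal ⇒ P_in = P_out, so I_in = P_out/V_in = 35.978/220 = 0.164 A.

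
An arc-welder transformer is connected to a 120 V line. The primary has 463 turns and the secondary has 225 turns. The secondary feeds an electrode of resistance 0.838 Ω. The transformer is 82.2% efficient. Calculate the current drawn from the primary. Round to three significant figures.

V_s = 120 × 225/463 = 58.315 V.
I_s = V_s/R = 58.315/0.838 = 69.589 A.
P_out = V_s I_s = 58.315 × 69.589 = 4058.1 W.
P_in = P_out/η = 4058.1/0.822 = 4936.8 W.
I_p = P_in/V_p = 4936.8/120 = 41.1 A.

I_p ≈ 41.1 A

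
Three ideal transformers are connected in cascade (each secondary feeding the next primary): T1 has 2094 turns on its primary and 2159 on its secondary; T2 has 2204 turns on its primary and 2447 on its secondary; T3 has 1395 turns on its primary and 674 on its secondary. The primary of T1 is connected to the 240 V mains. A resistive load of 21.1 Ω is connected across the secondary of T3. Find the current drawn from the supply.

I_supply ≈ 3.48 A

Secondary of T1: V = 240.00 × 2159/2094 = 247.45 V.
Secondary of T2: V = 247.45 × 2447/2204 = 274.73 V.
Secondary of T3: V = 274.73 × 674/1395 = 132.74 V.
I_load = 132.74/21.1 = 6.2909 A, so P_out = 132.74 × 6.2909 = 835.04 W.
All ideal ⇒ P_in = P_out, so I_supply = 835.04/240 = 3.48 A.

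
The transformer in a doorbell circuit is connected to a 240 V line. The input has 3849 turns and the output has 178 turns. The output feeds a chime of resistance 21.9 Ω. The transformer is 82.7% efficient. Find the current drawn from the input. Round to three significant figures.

I_in ≈ 0.0283 A

V_out = 240 × 178/3849 = 11.099 V.
I_out = V_out/R = 11.099/21.9 = 0.50680 A.
P_out = V_out I_out = 11.099 × 0.50680 = 5.6250 W.
P_in = P_out/η = 5.6250/0.827 = 6.8017 W.
I_in = P_in/V_in = 6.8017/240 = 0.0283 A.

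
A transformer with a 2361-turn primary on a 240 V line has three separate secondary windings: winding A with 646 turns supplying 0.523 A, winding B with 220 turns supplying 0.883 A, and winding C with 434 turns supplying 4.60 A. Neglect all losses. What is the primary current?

I_p ≈ 1.07 A

V_A = 240 × 646/2361 = 65.667 V; V_B = 240 × 220/2361 = 22.363 V; V_C = 240 × 434/2361 = 44.117 V.
P_out = V_A I_A + V_B I_B + V_C I_C = 65.667×0.523 + 22.363×0.883 + 44.117×4.60 = 34.344 + 19.747 + 202.94 = 257.03 W.
Ideal ⇒ P_in = P_out, so I_p = P_out/V_p = 257.03/240 = 1.07 A.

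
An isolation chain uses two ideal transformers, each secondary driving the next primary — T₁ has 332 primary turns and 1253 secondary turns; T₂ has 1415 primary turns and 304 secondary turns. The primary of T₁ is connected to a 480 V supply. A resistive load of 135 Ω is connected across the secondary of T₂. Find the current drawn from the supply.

Secondary of T₁: V = 480.00 × 1253/332 = 1811.6 V.
Secondary of T₂: V = 1811.6 × 304/1415 = 389.20 V.
I_load = 389.20/135 = 2.8830 A, so P_out = 389.20 × 2.8830 = 1122.0 W.
All ideal ⇒ P_in = P_out, so I_supply = 1122.0/480 = 2.34 A.

I_supply ≈ 2.34 A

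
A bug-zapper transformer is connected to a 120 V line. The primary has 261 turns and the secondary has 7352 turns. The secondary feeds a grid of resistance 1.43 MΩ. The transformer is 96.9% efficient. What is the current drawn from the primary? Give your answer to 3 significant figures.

I_p ≈ 0.0687 A

V_s = 120 × 7352/261 = 3380.2 V.
I_s = V_s/R = 3380.2/(1.43×10^6) = 0.0023638 A.
P_out = V_s I_s = 3380.2 × 0.0023638 = 7.9902 W.
P_in = P_out/η = 7.9902/0.969 = 8.2458 W.
I_p = P_in/V_p = 8.2458/120 = 0.0687 A.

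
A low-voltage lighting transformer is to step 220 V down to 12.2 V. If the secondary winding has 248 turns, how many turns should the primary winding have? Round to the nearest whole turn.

N_p/N_s = V_p/V_s, so N_p = 248 × 220/12.2 = 4472.1 ≈ 4472 turns.

N_p = 4472 turns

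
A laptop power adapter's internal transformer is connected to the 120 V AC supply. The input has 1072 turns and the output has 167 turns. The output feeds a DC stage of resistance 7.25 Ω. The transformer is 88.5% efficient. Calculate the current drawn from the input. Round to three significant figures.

I_in ≈ 0.454 A

V_out = 120 × 167/1072 = 18.694 V.
I_out = V_out/R = 18.694/7.25 = 2.5785 A.
P_out = V_out I_out = 18.694 × 2.5785 = 48.202 W.
P_in = P_out/η = 48.202/0.885 = 54.466 W.
I_in = P_in/V_in = 54.466/120 = 0.454 A.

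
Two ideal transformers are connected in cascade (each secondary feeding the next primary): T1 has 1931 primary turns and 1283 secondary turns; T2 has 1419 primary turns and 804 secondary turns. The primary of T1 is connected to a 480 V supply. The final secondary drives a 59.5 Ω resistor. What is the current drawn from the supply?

I_supply ≈ 1.14 A

Secondary of T1: V = 480.00 × 1283/1931 = 318.92 V.
Secondary of T2: V = 318.92 × 804/1419 = 180.70 V.
I_load = 180.70/59.5 = 3.0370 A, so P_out = 180.70 × 3.0370 = 548.78 W.
All ideal ⇒ P_in = P_out, so I_supply = 548.78/480 = 1.14 A.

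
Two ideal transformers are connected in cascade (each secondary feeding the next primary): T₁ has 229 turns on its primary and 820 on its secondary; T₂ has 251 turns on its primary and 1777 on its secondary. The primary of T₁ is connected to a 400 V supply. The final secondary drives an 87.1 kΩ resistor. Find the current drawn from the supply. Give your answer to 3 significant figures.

After T₁: V = 400.00 × 820/229 = 1432.3 V.
After T₂: V = 1432.3 × 1777/251 = 10140 V.
I_load = 10140/87100 = 0.11642 A, so P_out = 10140 × 0.11642 = 1180.6 W.
All ideal ⇒ P_in = P_out, so I_supply = 1180.6/400 = 2.95 A.

I_supply ≈ 2.95 A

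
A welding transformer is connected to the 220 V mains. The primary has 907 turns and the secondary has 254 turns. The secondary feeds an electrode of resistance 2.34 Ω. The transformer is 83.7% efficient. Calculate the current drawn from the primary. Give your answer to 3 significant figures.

I_p ≈ 8.81 A

V_s = 220 × 254/907 = 61.610 V.
I_s = V_s/R = 61.610/2.34 = 26.329 A.
P_out = V_s I_s = 61.610 × 26.329 = 1622.1 W.
P_in = P_out/η = 1622.1/0.837 = 1938.0 W.
I_p = P_in/V_p = 1938.0/220 = 8.81 A.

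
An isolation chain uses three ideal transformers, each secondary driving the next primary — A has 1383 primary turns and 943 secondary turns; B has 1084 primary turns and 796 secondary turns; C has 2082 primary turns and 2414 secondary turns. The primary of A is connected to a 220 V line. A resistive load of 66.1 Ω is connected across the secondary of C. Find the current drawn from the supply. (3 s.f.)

I_supply ≈ 1.12 A

After A: V = 220.00 × 943/1383 = 150.01 V.
After B: V = 150.01 × 796/1084 = 110.15 V.
After C: V = 110.15 × 2414/2082 = 127.72 V.
I_load = 127.72/66.1 = 1.9322 A, so P_out = 127.72 × 1.9322 = 246.78 W.
All ideal ⇒ P_in = P_out, so I_supply = 246.78/220 = 1.12 A.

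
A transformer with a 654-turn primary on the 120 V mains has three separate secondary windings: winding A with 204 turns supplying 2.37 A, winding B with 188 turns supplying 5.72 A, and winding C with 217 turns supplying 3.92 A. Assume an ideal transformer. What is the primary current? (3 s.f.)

V_A = 120 × 204/654 = 37.431 V; V_B = 120 × 188/654 = 34.495 V; V_C = 120 × 217/654 = 39.817 V.
P_out = V_A I_A + V_B I_B + V_C I_C = 37.431×2.37 + 34.495×5.72 + 39.817×3.92 = 88.712 + 197.31 + 156.08 = 442.11 W.
Ideal ⇒ P_in = P_out, so I_p = P_out/V_p = 442.11/120 = 3.68 A.

I_p ≈ 3.68 A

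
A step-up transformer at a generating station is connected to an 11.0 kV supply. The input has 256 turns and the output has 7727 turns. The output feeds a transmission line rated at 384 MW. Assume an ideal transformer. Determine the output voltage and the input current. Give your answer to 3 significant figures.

V_out ≈ 332000 V, I_in ≈ 34900 A

V_out = V_in × N_out/N_in = 11000 × 7727/256 = 332020 V.
I_out = P/V_out = 3.84×10^8/332020 = 1156.6 A.
I_in = I_out × N_out/N_in = 1156.6 × 7727/256 = 34900 A.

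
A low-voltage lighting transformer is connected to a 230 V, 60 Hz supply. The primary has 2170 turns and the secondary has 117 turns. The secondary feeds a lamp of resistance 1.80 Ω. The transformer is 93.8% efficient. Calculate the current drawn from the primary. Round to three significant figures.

I_p ≈ 0.396 A

V_s = 230 × 117/2170 = 12.401 V.
I_s = V_s/R = 12.401/1.80 = 6.8894 A.
P_out = V_s I_s = 12.401 × 6.8894 = 85.435 W.
P_in = P_out/η = 85.435/0.938 = 91.082 W.
I_p = P_in/V_p = 91.082/230 = 0.396 A.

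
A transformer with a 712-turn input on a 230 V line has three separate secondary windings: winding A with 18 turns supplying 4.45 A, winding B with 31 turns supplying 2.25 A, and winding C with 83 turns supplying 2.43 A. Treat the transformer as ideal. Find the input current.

V_A = 230 × 18/712 = 5.8146 V; V_B = 230 × 31/712 = 10.014 V; V_C = 230 × 83/712 = 26.812 V.
P_out = V_A I_A + V_B I_B + V_C I_C = 5.8146×4.45 + 10.014×2.25 + 26.812×2.43 = 25.875 + 22.532 + 65.153 = 113.56 W.
Ideal ⇒ P_in = P_out, so I_in = P_out/V_in = 113.56/230 = 0.494 A.

I_in ≈ 0.494 A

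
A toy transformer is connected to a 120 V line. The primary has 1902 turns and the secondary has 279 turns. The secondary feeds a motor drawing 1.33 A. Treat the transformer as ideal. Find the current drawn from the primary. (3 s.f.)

For an ideal transformer I_p N_p = I_s N_s, so I_p = 1.33 × 279/1902 = 0.195 A.

I_p ≈ 0.195 A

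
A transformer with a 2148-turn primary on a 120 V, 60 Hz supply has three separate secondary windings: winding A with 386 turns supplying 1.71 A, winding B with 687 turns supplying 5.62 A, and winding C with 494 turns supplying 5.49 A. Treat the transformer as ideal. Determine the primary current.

V_A = 120 × 386/2148 = 21.564 V; V_B = 120 × 687/2148 = 38.380 V; V_C = 120 × 494/2148 = 27.598 V.
P_out = V_A I_A + V_B I_B + V_C I_C = 21.564×1.71 + 38.380×5.62 + 27.598×5.49 = 36.875 + 215.69 + 151.51 = 404.08 W.
Ideal ⇒ P_in = P_out, so I_p = P_out/V_p = 404.08/120 = 3.37 A.

I_p ≈ 3.37 A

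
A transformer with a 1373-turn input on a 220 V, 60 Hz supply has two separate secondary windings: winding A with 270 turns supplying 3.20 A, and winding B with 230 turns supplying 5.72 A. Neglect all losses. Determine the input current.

I_in ≈ 1.59 A

V_A = 220 × 270/1373 = 43.263 V; V_B = 220 × 230/1373 = 36.854 V.
P_out = V_A I_A + V_B I_B = 43.263×3.20 + 36.854×5.72 = 138.44 + 210.80 = 349.24 W.
Ideal ⇒ P_in = P_out, so I_in = P_out/V_in = 349.24/220 = 1.59 A.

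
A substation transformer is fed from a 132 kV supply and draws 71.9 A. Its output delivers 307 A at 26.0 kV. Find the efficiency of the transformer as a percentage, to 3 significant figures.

η ≈ 84.1%

P_in = 132000 × 71.9 = 9.49080×10^6 W.
P_out = 26000 × 307 = 7.98200×10^6 W.
η = P_out/P_in = 7.98200×10^6/(9.49080×10^6) = 0.841.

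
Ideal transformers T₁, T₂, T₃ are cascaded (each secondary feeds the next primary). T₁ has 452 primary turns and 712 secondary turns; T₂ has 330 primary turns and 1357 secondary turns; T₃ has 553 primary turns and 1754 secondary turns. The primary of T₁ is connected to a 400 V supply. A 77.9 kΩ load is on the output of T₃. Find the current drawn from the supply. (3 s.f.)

Secondary of T₁: V = 400.00 × 712/452 = 630.09 V.
Secondary of T₂: V = 630.09 × 1357/330 = 2591.0 V.
Secondary of T₃: V = 2591.0 × 1754/553 = 8218.1 V.
I_load = 8218.1/77900 = 0.10550 A, so P_out = 8218.1 × 0.10550 = 866.97 W.
All ideal ⇒ P_in = P_out, so I_supply = 866.97/400 = 2.17 A.

I_supply ≈ 2.17 A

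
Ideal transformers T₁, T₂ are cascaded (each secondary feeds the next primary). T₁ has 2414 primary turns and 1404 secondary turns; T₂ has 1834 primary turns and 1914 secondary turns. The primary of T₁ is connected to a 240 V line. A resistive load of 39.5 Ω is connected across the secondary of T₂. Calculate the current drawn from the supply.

Secondary of T₁: V = 240.00 × 1404/2414 = 139.59 V.
Secondary of T₂: V = 139.59 × 1914/1834 = 145.67 V.
I_load = 145.67/39.5 = 3.6880 A, so P_out = 145.67 × 3.6880 = 537.24 W.
All ideal ⇒ P_in = P_out, so I_supply = 537.24/240 = 2.24 A.

I_supply ≈ 2.24 A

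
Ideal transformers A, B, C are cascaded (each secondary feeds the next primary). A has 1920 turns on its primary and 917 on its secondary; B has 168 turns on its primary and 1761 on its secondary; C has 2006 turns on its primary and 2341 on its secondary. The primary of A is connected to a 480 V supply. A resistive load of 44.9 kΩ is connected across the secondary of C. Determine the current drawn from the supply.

After A: V = 480.00 × 917/1920 = 229.25 V.
After B: V = 229.25 × 1761/168 = 2403.0 V.
After C: V = 2403.0 × 2341/2006 = 2804.3 V.
I_load = 2804.3/44900 = 0.062457 A, so P_out = 2804.3 × 0.062457 = 175.15 W.
All ideal ⇒ P_in = P_out, so I_supply = 175.15/480 = 0.365 A.

I_supply ≈ 0.365 A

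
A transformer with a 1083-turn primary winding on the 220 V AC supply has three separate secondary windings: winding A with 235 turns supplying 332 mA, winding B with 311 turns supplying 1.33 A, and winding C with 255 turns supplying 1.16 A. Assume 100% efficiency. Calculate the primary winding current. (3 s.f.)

V_A = 220 × 235/1083 = 47.738 V; V_B = 220 × 311/1083 = 63.176 V; V_C = 220 × 255/1083 = 51.801 V.
P_out = V_A I_A + V_B I_B + V_C I_C = 47.738×0.332 + 63.176×1.33 + 51.801×1.16 = 15.849 + 84.025 + 60.089 = 159.96 W.
Ideal ⇒ P_in = P_out, so I_p = P_out/V_p = 159.96/220 = 0.727 A.

I_p ≈ 0.727 A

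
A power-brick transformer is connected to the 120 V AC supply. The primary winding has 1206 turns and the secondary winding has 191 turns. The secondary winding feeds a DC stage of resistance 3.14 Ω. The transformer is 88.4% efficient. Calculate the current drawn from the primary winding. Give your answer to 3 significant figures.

I_p ≈ 1.08 A

V_s = 120 × 191/1206 = 19.005 V.
I_s = V_s/R = 19.005/3.14 = 6.0525 A.
P_out = V_s I_s = 19.005 × 6.0525 = 115.03 W.
P_in = P_out/η = 115.03/0.884 = 130.12 W.
I_p = P_in/V_p = 130.12/120 = 1.08 A.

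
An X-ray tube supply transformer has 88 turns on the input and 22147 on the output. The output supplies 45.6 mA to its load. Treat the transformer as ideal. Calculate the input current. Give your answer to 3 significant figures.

I_in ≈ 11.5 A

For an ideal transformer I_in/I_out = N_out/N_in, so I_in = 0.0456 × 22147/88 = 11.5 A.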